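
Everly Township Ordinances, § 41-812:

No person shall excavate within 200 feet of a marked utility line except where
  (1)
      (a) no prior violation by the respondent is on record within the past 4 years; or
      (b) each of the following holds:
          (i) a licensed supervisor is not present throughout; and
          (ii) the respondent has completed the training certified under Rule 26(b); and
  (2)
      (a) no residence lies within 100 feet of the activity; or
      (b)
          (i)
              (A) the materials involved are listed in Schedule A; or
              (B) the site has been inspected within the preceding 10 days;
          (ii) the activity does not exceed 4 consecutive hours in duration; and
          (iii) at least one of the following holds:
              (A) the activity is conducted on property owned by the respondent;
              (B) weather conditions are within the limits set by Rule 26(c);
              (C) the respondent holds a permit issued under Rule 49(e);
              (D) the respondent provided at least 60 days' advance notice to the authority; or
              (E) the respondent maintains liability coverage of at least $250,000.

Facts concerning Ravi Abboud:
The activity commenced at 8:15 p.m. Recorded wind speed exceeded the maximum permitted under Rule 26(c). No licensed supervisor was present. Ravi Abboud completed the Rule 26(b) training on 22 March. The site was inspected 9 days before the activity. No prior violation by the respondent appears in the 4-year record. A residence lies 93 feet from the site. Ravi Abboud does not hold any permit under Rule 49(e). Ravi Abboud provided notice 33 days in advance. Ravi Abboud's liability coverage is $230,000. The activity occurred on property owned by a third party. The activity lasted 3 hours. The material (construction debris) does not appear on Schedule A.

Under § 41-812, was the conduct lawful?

No — unlawful.

(a) no prior violation — satisfied.
(i) not (supervisor present) — met.
(ii) training certified — holds.
(b) = T AND T = true.
(1) = T OR T = true.
(a) no residence in 100 ft — fails.
(A) Schedule A material — not satisfied.
(B) site inspected — met.
So (i) is satisfied (F OR T).
(ii) ≤ 4 hrs duration — holds.
(A) own property — not satisfied.
(B) weather ok — fails.
(C) holds permit — fails.
(D) ≥60 days' notice — not met.
(E) coverage ≥ $250,000 — not satisfied.
So (iii) is not satisfied (F OR F OR F OR F OR F).
So (b) is not satisfied (T AND T AND F).
(2) = F OR F = false.
So Overall is not satisfied (T AND F).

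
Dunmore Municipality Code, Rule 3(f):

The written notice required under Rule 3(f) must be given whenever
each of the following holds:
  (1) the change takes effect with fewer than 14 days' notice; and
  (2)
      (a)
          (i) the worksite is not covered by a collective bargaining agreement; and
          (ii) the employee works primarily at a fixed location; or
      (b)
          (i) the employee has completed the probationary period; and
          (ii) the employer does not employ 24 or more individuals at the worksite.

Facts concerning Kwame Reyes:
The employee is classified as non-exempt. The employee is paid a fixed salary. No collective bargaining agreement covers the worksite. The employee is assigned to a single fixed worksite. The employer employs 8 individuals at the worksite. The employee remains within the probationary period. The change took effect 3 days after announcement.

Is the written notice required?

(1) < 14 days' notice — satisfied.
(i) no CBA — holds.
(ii) fixed location — satisfied.
(a) = T AND T = true.
(i) past probation — fails.
(ii) not (≥ 24 at site) — satisfied.
(b): F AND T → false.
So (2) is satisfied (T OR F).
So Overall is satisfied (T AND T).

Yes — required.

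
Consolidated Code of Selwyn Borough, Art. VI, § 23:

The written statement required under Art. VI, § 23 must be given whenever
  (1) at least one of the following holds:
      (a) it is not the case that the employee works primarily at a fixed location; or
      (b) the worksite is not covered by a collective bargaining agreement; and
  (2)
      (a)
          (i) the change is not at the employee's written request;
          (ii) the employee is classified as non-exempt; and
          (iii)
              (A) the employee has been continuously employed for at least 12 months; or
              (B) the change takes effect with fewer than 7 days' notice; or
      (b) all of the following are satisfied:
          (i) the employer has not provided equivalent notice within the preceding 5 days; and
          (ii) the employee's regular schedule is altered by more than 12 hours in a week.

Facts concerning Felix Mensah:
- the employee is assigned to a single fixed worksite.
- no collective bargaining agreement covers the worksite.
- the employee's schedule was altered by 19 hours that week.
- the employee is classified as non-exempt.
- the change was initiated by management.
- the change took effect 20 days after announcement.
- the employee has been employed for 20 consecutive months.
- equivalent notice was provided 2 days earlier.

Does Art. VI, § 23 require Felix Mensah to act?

(a) not (fixed location) — not met.
(b) no CBA — holds.
So (1) is satisfied (F OR T).
(i) not employee-requested — holds.
(ii) non-exempt — met.
(A) tenure ≥ 12 mo. — satisfied.
(B) < 7 days' notice — not satisfied.
(iii): T OR F → true.
(a): T AND T AND T → true.
(i) no recent notice — not satisfied.
(ii) schedule shift > 12h — holds.
So (b) is not satisfied (F AND T).
So (2) is satisfied (T OR F).
Overall: T AND T → true.

Yes — required.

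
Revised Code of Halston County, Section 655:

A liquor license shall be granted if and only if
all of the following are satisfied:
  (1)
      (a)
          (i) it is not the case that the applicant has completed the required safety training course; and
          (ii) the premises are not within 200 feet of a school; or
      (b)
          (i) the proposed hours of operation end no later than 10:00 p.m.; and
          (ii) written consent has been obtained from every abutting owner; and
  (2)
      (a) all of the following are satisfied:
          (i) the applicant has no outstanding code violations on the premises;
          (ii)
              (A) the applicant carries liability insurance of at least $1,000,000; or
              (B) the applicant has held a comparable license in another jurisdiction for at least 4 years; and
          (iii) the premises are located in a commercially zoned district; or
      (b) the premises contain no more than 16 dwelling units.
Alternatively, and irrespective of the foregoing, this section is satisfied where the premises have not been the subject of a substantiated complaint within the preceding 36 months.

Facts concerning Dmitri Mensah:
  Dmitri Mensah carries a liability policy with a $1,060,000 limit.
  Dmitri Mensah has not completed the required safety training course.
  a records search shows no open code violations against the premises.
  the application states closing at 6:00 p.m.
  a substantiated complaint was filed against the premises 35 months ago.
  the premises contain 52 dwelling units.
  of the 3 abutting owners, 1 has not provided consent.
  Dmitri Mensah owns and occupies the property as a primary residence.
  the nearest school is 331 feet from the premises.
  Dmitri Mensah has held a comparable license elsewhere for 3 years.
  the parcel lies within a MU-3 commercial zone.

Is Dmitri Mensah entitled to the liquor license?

Yes — granted.

(i) not (safety training) — holds.
(ii) ≥200 ft from school — holds.
(a): T AND T → true.
(i) closes by 10 p.m. — met.
(ii) all abutters consent — not satisfied.
(b) = T AND F = false.
So (1) is satisfied (T OR F).
(i) no code violations — met.
(A) insurance ≥ $1,000,000 — met.
(B) prior license ≥ 4 yr — not satisfied.
(ii): T OR F → true.
(iii) commercially zoned — met.
(a): T AND T AND T → true.
(b) ≤ 16 units — not met.
So (2) is satisfied (T OR F).
Overall: T AND T → true.
Exception (no complaint in 36 mo.) — not satisfied.
Result: main true OR exception false → true.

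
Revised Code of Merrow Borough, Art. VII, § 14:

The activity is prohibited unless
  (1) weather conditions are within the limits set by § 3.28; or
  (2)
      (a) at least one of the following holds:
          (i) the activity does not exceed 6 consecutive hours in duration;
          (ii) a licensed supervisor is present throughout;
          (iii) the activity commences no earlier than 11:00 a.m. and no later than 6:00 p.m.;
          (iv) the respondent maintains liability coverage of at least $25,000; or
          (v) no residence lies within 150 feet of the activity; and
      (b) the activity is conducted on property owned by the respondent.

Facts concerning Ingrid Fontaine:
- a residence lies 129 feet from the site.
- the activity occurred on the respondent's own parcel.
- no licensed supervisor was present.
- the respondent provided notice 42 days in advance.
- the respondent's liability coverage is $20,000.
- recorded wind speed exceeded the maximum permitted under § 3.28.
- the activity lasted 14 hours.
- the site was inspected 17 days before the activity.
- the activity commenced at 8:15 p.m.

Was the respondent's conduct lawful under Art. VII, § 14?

No — unlawful.

(1) weather ok — not met.
(i) ≤ 6 hrs duration — fails.
(ii) supervisor present — fails.
(iii) start within hours — not satisfied.
(iv) coverage ≥ $25,000 — not satisfied.
(v) no residence in 150 ft — not satisfied.
(a): F OR F OR F OR F OR F → false.
(b) own property — met.
(2) = F AND T = false.
Overall: F OR F → false.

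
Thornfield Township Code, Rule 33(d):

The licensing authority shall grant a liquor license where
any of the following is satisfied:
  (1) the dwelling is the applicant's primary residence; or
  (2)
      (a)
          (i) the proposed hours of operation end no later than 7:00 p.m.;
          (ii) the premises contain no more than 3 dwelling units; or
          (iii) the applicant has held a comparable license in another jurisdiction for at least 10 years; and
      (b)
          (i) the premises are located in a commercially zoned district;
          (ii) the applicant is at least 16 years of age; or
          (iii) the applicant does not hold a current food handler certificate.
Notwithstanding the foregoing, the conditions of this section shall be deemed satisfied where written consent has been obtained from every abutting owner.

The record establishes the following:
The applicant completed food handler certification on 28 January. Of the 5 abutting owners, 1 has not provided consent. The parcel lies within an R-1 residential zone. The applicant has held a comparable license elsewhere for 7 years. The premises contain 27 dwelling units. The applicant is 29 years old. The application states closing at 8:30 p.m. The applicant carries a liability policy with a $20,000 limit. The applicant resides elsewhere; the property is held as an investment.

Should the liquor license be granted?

No — denied.

(1) primary residence — not met.
(i) closes by 7 p.m. — not met.
(ii) ≤ 3 units — not satisfied.
(iii) prior license ≥ 10 yr — not met.
(a): F OR F OR F → false.
(i) commercially zoned — fails.
(ii) age ≥ 16 — satisfied.
(iii) not (food handler cert.) — fails.
(b) = F OR T OR F = true.
So (2) is not satisfied (F AND T).
So Overall is not satisfied (F OR F).
Exception (all abutters consent) — not satisfied.
Result: main false OR exception false → false.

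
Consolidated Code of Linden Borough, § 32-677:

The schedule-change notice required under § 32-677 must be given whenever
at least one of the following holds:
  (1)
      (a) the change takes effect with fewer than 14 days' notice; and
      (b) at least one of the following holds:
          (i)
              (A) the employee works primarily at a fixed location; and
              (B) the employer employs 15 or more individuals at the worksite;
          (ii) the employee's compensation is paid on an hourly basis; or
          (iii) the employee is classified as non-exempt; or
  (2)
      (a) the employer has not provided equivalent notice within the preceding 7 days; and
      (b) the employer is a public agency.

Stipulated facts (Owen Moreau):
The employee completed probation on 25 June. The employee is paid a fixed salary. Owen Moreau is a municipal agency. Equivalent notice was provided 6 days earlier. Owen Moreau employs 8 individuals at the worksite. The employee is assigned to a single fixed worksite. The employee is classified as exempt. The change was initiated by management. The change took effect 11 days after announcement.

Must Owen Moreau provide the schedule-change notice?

(a) < 14 days' notice — met.
(A) fixed location — holds.
(B) ≥ 15 at site — not satisfied.
(i) = T AND F = false.
(ii) hourly-paid — not satisfied.
(iii) non-exempt — not met.
So (b) is not satisfied (F OR F OR F).
So (1) is not satisfied (T AND F).
(a) no recent notice — fails.
(b) public agency — met.
(2): F AND T → false.
So Overall is not satisfied (F OR F).

No — not required.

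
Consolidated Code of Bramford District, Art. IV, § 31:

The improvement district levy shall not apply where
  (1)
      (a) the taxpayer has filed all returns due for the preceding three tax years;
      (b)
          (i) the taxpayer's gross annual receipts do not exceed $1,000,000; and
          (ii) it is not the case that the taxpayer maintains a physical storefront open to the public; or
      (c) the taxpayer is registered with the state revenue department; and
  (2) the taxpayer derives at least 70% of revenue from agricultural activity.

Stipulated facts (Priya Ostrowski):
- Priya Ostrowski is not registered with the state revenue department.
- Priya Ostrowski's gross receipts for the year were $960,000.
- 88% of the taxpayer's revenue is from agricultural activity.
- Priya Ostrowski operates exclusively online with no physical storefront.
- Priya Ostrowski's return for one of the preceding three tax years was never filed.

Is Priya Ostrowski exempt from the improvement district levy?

(a) returns current — not satisfied.
(i) receipts ≤ $1,000,000 — satisfied.
(ii) not (has storefront) — satisfied.
So (b) is satisfied (T AND T).
(c) state-registered — not satisfied.
(1): F OR T OR F → true.
(2) ≥70% agricultural — satisfied.
Overall = T AND T = true.

Yes — exempt.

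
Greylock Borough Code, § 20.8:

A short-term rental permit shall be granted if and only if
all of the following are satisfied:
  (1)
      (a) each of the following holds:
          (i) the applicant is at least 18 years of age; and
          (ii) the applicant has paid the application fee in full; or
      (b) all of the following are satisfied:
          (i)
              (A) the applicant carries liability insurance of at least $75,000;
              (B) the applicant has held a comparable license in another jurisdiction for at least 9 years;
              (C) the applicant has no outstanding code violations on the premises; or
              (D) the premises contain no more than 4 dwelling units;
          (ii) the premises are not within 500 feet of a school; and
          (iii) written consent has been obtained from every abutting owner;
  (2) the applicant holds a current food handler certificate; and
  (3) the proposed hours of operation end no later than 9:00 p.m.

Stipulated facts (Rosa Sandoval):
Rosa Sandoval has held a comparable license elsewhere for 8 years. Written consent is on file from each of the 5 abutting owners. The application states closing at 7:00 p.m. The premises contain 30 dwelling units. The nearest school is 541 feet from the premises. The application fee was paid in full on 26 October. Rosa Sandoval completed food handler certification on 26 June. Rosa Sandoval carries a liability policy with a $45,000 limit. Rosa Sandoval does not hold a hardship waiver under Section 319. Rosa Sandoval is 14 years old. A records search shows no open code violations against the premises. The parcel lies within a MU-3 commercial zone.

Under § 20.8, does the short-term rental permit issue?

(i) age ≥ 18 — not satisfied.
(ii) fee paid — met.
(a): F AND T → false.
(A) insurance ≥ $75,000 — not met.
(B) prior license ≥ 9 yr — fails.
(C) no code violations — holds.
(D) ≤ 4 units — not met.
(i) = F OR F OR T OR F = true.
(ii) ≥500 ft from school — satisfied.
(iii) all abutters consent — holds.
(b) = T AND T AND T = true.
(1): F OR T → true.
(2) food handler cert. — satisfied.
(3) closes by 9 p.m. — holds.
Overall: T AND T AND T → true.

Yes — granted.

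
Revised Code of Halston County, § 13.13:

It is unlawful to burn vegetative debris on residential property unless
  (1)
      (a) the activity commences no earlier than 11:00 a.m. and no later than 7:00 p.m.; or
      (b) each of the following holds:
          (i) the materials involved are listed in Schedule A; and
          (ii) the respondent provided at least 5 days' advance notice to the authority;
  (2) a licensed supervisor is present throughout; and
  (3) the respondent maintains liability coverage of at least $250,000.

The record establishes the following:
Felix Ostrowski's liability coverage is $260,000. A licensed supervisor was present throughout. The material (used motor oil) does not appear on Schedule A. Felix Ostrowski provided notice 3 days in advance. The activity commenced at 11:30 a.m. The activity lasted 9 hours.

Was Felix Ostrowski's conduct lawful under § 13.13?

Yes — lawful.

(a) start within hours — holds.
(i) Schedule A material — not satisfied.
(ii) ≥5 days' notice — fails.
So (b) is not satisfied (F AND F).
So (1) is satisfied (T OR F).
(2) supervisor present — holds.
(3) coverage ≥ $250,000 — holds.
Overall: T AND T AND T → true.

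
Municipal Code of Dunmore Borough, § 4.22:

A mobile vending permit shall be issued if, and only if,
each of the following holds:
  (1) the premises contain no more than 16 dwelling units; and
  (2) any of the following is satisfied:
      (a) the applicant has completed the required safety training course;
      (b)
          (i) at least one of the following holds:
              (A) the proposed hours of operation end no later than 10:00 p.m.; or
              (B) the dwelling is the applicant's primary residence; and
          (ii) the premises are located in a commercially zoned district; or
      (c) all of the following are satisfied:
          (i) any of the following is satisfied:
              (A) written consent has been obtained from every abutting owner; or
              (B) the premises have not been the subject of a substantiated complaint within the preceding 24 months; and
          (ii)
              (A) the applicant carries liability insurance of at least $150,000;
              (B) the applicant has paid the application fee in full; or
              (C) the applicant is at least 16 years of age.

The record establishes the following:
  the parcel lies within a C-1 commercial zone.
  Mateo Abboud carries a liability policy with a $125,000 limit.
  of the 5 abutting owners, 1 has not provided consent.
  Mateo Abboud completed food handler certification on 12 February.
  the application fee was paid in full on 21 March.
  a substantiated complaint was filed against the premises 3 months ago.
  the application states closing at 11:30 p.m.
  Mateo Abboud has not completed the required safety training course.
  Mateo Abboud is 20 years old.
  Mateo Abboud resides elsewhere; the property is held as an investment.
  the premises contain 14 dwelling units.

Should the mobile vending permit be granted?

(1) ≤ 16 units — satisfied.
(a) safety training — not satisfied.
(A) closes by 10 p.m. — fails.
(B) primary residence — not met.
So (i) is not satisfied (F OR F).
(ii) commercially zoned — holds.
(b) = F AND T = false.
(A) all abutters consent — fails.
(B) no complaint in 24 mo. — not satisfied.
(i) = F OR F = false.
(A) insurance ≥ $150,000 — not satisfied.
(B) fee paid — holds.
(C) age ≥ 16 — satisfied.
(ii): F OR T OR T → true.
So (c) is not satisfied (F AND T).
(2) = F OR F OR F = false.
So Overall is not satisfied (T AND F).

No — denied.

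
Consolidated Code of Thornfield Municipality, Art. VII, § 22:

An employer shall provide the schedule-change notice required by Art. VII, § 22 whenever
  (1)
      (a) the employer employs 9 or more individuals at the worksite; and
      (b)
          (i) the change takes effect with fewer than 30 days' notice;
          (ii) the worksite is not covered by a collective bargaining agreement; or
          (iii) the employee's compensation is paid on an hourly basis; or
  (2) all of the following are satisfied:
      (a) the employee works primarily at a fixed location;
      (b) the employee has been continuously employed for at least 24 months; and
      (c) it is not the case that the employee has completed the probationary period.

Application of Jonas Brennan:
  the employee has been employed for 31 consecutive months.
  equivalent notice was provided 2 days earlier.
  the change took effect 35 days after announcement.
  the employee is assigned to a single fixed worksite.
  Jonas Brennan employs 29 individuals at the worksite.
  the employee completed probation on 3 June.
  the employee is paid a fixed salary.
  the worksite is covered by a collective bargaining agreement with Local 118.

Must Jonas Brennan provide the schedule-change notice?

No — not required.

(a) ≥ 9 at site — met.
(i) < 30 days' notice — fails.
(ii) no CBA — fails.
(iii) hourly-paid — not met.
(b): F OR F OR F → false.
(1) = T AND F = false.
(a) fixed location — satisfied.
(b) tenure ≥ 24 mo. — holds.
(c) not (past probation) — fails.
(2): T AND T AND F → false.
So Overall is not satisfied (F OR F).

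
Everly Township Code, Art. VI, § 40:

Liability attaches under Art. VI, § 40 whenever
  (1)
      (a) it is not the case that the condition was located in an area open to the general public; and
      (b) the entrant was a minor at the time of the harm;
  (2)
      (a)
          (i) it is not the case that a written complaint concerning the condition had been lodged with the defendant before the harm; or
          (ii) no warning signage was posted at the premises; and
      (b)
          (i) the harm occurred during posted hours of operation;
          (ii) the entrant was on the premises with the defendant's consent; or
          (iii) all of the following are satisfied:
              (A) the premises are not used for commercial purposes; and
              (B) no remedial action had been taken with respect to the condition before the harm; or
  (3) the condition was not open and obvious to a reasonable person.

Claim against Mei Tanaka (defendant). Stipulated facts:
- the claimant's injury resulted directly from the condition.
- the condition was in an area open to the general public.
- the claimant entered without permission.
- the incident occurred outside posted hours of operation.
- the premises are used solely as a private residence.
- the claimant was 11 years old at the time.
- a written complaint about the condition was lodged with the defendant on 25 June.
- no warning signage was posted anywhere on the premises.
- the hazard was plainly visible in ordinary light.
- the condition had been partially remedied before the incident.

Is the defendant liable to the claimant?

(a) not (public area) — not satisfied.
(b) entrant a minor — met.
So (1) is not satisfied (F AND T).
(i) not (complaint lodged) — not satisfied.
(ii) no signage posted — holds.
So (a) is satisfied (F OR T).
(i) during posted hours — not met.
(ii) consent to enter — not satisfied.
(A) not (commercial use) — satisfied.
(B) no remedial action — not satisfied.
(iii) = T AND F = false.
So (b) is not satisfied (F OR F OR F).
(2) = T AND F = false.
(3) not open/obvious — not satisfied.
So Overall is not satisfied (F OR F OR F).

No — not liable.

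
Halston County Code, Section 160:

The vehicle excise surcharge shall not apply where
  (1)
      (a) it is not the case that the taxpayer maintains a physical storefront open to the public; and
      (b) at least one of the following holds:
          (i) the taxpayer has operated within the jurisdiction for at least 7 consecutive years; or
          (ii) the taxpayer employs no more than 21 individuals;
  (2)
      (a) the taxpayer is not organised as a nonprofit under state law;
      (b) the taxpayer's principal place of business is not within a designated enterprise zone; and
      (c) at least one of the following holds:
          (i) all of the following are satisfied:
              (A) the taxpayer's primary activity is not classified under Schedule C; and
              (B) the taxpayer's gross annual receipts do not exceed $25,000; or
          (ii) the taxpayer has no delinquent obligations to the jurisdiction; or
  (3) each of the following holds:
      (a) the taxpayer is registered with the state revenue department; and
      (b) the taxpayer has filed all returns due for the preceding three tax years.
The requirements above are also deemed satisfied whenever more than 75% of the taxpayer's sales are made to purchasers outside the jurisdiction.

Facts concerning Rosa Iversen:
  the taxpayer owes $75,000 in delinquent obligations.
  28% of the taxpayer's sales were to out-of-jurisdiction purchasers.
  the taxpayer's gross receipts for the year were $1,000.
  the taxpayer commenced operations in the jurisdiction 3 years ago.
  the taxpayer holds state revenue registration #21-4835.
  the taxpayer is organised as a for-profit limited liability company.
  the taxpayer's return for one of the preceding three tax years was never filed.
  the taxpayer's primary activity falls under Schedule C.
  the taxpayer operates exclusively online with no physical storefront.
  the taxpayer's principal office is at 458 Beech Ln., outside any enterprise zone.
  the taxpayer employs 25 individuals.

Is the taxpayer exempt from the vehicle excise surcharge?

(a) not (has storefront) — met.
(i) ≥ 7 yrs in jurisdiction — not met.
(ii) ≤ 21 employees — not met.
So (b) is not satisfied (F OR F).
(1): T AND F → false.
(a) not (nonprofit) — satisfied.
(b) not (in enterprise zone) — holds.
(A) not (Schedule C activity) — fails.
(B) receipts ≤ $25,000 — met.
So (i) is not satisfied (F AND T).
(ii) no delinquency — not satisfied.
So (c) is not satisfied (F OR F).
(2) = T AND T AND F = false.
(a) state-registered — satisfied.
(b) returns current — fails.
So (3) is not satisfied (T AND F).
Overall: F OR F OR F → false.
Exception (>75% out-of-jur. sales) — not satisfied.
Result: main false OR exception false → false.

No — not exempt.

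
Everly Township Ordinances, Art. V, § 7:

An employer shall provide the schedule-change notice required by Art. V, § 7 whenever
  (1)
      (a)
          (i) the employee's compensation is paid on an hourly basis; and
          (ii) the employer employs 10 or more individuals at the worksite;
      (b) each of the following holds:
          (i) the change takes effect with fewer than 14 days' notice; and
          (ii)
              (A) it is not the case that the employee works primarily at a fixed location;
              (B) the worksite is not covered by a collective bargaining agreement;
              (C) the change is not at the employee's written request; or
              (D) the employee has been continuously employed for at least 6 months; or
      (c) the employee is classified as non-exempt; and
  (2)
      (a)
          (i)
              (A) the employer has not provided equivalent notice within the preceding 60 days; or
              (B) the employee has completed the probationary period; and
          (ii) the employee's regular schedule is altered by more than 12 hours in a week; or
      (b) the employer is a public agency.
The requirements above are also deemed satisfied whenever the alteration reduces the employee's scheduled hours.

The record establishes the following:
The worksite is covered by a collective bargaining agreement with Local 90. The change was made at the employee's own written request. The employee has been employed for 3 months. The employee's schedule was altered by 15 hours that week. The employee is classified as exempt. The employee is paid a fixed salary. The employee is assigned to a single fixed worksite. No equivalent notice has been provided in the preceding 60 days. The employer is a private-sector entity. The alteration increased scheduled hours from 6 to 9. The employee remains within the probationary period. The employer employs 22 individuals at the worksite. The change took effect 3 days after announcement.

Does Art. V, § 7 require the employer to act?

No — not required.

(i) hourly-paid — not satisfied.
(ii) ≥ 10 at site — holds.
(a) = F AND T = false.
(i) < 14 days' notice — satisfied.
(A) not (fixed location) — fails.
(B) no CBA — not satisfied.
(C) not employee-requested — not satisfied.
(D) tenure ≥ 6 mo. — not met.
(ii): F OR F OR F OR F → false.
(b) = T AND F = false.
(c) non-exempt — fails.
(1) = F OR F OR F = false.
(A) no recent notice — met.
(B) past probation — not satisfied.
(i) = T OR F = true.
(ii) schedule shift > 12h — met.
(a) = T AND T = true.
(b) public agency — not satisfied.
So (2) is satisfied (T OR F).
Overall = F AND T = false.
Exception (hours reduced) — not satisfied.
Result: main false OR exception false → false.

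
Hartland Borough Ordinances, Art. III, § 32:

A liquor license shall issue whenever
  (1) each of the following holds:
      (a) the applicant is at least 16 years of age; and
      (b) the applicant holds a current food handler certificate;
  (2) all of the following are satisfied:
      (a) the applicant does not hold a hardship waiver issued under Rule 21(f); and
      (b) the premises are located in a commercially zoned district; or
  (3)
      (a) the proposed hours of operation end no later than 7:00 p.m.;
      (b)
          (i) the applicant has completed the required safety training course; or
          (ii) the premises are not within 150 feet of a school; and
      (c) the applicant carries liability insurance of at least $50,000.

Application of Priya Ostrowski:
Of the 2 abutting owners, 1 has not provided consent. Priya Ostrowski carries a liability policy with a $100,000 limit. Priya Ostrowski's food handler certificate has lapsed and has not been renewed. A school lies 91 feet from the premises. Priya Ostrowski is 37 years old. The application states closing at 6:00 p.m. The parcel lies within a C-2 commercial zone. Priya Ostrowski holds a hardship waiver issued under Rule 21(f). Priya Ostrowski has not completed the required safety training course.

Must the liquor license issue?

No — denied.

(a) age ≥ 16 — satisfied.
(b) food handler cert. — fails.
So (1) is not satisfied (T AND F).
(a) not (hardship waiver) — fails.
(b) commercially zoned — satisfied.
(2) = F AND T = false.
(a) closes by 7 p.m. — holds.
(i) safety training — not met.
(ii) ≥150 ft from school — fails.
(b) = F OR F = false.
(c) insurance ≥ $50,000 — met.
(3) = T AND F AND T = false.
Overall: F OR F OR F → false.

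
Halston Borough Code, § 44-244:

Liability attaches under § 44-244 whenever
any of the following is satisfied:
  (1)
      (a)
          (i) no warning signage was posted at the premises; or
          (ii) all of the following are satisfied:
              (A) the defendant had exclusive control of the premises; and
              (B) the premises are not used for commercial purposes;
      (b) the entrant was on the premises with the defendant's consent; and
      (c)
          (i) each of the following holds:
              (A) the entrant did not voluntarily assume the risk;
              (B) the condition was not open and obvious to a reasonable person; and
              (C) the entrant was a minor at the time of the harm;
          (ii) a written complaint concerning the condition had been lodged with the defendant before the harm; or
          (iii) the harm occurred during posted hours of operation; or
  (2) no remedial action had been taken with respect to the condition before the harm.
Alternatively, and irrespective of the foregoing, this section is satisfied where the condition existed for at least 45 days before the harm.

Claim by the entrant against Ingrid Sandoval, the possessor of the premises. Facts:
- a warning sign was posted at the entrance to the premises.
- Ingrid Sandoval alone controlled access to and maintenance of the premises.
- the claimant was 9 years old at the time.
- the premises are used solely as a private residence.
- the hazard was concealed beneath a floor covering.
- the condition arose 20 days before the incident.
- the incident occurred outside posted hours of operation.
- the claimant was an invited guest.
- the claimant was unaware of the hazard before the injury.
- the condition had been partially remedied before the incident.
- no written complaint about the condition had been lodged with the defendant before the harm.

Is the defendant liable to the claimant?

(i) no signage posted — fails.
(A) exclusive control — satisfied.
(B) not (commercial use) — holds.
(ii): T AND T → true.
(a): F OR T → true.
(b) consent to enter — holds.
(A) no assumed risk — met.
(B) not open/obvious — met.
(C) entrant a minor — holds.
So (i) is satisfied (T AND T AND T).
(ii) complaint lodged — not satisfied.
(iii) during posted hours — not satisfied.
(c): T OR F OR F → true.
So (1) is satisfied (T AND T AND T).
(2) no remedial action — not met.
Overall: T OR F → true.
Exception (condition ≥45 days old) — not satisfied.
Result: main true OR exception false → true.

Yes — liable.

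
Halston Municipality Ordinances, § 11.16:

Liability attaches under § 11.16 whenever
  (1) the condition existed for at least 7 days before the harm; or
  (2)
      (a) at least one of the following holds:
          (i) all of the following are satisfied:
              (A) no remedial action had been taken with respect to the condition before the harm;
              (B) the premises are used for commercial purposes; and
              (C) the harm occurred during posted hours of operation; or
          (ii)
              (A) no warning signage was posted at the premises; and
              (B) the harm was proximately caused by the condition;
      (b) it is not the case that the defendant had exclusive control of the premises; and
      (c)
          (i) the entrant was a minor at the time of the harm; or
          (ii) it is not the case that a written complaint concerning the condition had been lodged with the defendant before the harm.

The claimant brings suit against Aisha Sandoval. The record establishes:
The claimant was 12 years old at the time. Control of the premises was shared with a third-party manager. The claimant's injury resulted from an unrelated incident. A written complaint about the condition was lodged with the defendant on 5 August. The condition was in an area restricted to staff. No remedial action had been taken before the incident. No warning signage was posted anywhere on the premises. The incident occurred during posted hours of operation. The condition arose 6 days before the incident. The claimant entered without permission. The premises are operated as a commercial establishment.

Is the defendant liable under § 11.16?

(1) condition ≥7 days old — not satisfied.
(A) no remedial action — met.
(B) commercial use — holds.
(C) during posted hours — holds.
(i) = T AND T AND T = true.
(A) no signage posted — satisfied.
(B) proximate cause — fails.
So (ii) is not satisfied (T AND F).
So (a) is satisfied (T OR F).
(b) not (exclusive control) — satisfied.
(i) entrant a minor — satisfied.
(ii) not (complaint lodged) — not satisfied.
So (c) is satisfied (T OR F).
So (2) is satisfied (T AND T AND T).
Overall = F OR T = true.

Yes — liable.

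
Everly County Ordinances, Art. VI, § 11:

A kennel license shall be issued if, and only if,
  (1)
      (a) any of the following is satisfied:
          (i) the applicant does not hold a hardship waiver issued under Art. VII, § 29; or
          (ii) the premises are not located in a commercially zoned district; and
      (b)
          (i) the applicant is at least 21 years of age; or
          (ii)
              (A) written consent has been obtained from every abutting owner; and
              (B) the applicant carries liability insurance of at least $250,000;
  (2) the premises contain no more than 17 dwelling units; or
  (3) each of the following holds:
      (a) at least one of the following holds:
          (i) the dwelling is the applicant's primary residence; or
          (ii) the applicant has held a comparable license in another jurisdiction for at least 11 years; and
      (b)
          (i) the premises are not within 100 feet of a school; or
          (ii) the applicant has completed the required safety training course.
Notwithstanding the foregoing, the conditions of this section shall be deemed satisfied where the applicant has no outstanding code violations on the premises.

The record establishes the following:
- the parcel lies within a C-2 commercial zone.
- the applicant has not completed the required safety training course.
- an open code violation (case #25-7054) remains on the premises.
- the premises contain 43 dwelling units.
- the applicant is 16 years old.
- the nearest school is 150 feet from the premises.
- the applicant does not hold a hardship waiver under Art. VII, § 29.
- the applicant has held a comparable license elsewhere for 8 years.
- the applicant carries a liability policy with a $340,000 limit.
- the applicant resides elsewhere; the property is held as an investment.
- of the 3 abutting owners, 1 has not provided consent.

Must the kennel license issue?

(i) not (hardship waiver) — met.
(ii) not (commercially zoned) — not met.
(a): T OR F → true.
(i) age ≥ 21 — not met.
(A) all abutters consent — not satisfied.
(B) insurance ≥ $250,000 — holds.
(ii): F AND T → false.
(b): F OR F → false.
So (1) is not satisfied (T AND F).
(2) ≤ 17 units — not met.
(i) primary residence — not satisfied.
(ii) prior license ≥ 11 yr — not met.
So (a) is not satisfied (F OR F).
(i) ≥100 ft from school — satisfied.
(ii) safety training — not met.
So (b) is satisfied (T OR F).
(3): F AND T → false.
Overall: F OR F OR F → false.
Exception (no code violations) — not satisfied.
Result: main false OR exception false → false.

No — denied.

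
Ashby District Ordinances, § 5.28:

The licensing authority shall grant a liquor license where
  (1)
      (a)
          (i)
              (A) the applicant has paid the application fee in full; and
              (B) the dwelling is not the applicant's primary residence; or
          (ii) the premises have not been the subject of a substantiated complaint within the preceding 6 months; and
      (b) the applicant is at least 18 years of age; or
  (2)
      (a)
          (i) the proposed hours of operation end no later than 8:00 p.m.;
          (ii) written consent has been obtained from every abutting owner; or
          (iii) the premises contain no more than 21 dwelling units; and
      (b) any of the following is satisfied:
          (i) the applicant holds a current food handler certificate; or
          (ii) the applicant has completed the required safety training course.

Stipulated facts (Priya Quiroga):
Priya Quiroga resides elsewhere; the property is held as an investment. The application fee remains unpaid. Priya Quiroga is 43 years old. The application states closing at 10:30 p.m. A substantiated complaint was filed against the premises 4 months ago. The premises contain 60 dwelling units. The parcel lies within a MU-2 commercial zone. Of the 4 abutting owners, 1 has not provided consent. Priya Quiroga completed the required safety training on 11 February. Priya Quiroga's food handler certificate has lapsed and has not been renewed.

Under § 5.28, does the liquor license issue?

(A) fee paid — not satisfied.
(B) not (primary residence) — satisfied.
(i): F AND T → false.
(ii) no complaint in 6 mo. — not satisfied.
(a): F OR F → false.
(b) age ≥ 18 — satisfied.
(1): F AND T → false.
(i) closes by 8 p.m. — not met.
(ii) all abutters consent — fails.
(iii) ≤ 21 units — not satisfied.
(a) = F OR F OR F = false.
(i) food handler cert. — not satisfied.
(ii) safety training — holds.
(b): F OR T → true.
So (2) is not satisfied (F AND T).
Overall = F OR F = false.

No — denied.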